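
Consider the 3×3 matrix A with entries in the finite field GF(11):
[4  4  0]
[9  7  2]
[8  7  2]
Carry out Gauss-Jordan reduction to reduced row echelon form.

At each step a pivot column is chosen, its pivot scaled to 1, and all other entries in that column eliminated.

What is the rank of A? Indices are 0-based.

rank = 3

pivot(0,0)=4: scale R0 → (1, 1, 0)
  clear (1,0): R1 −= (9)R0 → (0, 9, 2)
  clear (2,0): R2 −= (8)R0 → (0, 10, 2)
pivot(1,1)=9: scale R1 → (0, 1, 10)
  clear (0,1): R0 −= (1)R1 → (1, 0, 1)
  clear (2,1): R2 −= (10)R1 → (0, 0, 1)
pivot(2,2)=1: scale R2 → (0, 0, 1)
  clear (0,2): R0 −= (1)R2 → (1, 0, 0)
  clear (1,2): R1 −= (10)R2 → (0, 1, 0)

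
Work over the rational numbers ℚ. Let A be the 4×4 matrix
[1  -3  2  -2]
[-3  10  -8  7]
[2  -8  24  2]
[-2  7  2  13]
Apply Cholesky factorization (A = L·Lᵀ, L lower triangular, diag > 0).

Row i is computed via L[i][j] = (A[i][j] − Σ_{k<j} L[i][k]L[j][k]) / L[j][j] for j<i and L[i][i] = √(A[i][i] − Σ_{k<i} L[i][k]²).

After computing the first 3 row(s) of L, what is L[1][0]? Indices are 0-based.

Step 1: L[0][0] = √(1) = 1.
  L[1][0] = (-3) / L[0][0] = -3.
Step 2: L[1][1] = √(1) = 1.
  L[2][0] = (2) / L[0][0] = 2.
  L[2][1] = (-2) / L[1][1] = -2.
Step 3: L[2][2] = √(16) = 4.

L[1][0] = -3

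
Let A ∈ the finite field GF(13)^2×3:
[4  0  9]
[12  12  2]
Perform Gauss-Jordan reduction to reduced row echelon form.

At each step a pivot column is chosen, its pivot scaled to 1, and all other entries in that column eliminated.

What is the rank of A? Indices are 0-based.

step 1: normalize row 0 (÷4) = (1, 0, 12)
  row 1: subtract 12×row0 = (0, 12, 1)
step 2: normalize row 1 (÷12) = (0, 1, 12)

rank = 2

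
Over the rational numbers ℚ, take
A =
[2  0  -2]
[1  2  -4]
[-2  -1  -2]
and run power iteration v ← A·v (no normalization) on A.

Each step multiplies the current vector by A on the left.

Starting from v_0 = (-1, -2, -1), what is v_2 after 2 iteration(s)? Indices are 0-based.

v_2 = (-12, -26, -11)

v_0 = (-1, -2, -1).
v_1 = A·v_0 = (0, -1, 6).
v_2 = A·v_1 = (-12, -26, -11).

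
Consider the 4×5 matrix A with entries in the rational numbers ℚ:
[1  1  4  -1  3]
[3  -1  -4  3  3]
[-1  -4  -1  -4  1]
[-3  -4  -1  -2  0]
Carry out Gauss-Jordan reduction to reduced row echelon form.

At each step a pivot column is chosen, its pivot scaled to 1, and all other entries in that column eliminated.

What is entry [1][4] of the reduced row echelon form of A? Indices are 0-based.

M[1][4] = -131/90

[1] R0 /= 1  ⇒  (1, 1, 4, -1, 3)
     R1 -= 3·R0  ⇒  (0, -4, -16, 6, -6)
     R2 -= -1·R0  ⇒  (0, -3, 3, -5, 4)
     R3 -= -3·R0  ⇒  (0, -1, 11, -5, 9)
[2] R1 /= -4  ⇒  (0, 1, 4, -3/2, 3/2)
     R0 -= 1·R1  ⇒  (1, 0, 0, 1/2, 3/2)
     R2 -= -3·R1  ⇒  (0, 0, 15, -19/2, 17/2)
     R3 -= -1·R1  ⇒  (0, 0, 15, -13/2, 21/2)
[3] R2 /= 15  ⇒  (0, 0, 1, -19/30, 17/30)
     R1 -= 4·R2  ⇒  (0, 1, 0, 31/30, -23/30)
     R3 -= 15·R2  ⇒  (0, 0, 0, 3, 2)
[4] R3 /= 3  ⇒  (0, 0, 0, 1, 2/3)
     R0 -= 1/2·R3  ⇒  (1, 0, 0, 0, 7/6)
     R1 -= 31/30·R3  ⇒  (0, 1, 0, 0, -131/90)
     R2 -= -19/30·R3  ⇒  (0, 0, 1, 0, 89/90)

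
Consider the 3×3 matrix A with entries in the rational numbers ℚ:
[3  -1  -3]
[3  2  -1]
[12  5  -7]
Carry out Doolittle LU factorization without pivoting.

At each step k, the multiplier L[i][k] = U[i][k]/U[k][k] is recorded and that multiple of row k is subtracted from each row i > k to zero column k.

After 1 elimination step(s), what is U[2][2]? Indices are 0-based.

U[2][2] = 5

Step 1: pivot at (0,0) is 3.
  row1 ← row1 − (1)·row0  ⇒  L[1][0]=1, U row1=(0, 3, 2)
  row2 ← row2 − (4)·row0  ⇒  L[2][0]=4, U row2=(0, 9, 5)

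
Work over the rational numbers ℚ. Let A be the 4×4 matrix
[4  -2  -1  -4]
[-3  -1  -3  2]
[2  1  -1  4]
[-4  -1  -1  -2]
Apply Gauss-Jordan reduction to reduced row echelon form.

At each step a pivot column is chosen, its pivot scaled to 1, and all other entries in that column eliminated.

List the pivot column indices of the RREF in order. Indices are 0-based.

pivot columns: 0, 1, 2, 3

step 1: normalize row 0 (÷4) = (1, -1/2, -1/4, -1)
  row 1: subtract -3×row0 = (0, -5/2, -15/4, -1)
  row 2: subtract 2×row0 = (0, 2, -1/2, 6)
  row 3: subtract -4×row0 = (0, -3, -2, -6)
step 2: normalize row 1 (÷-5/2) = (0, 1, 3/2, 2/5)
  row 0: subtract -1/2×row1 = (1, 0, 1/2, -4/5)
  row 2: subtract 2×row1 = (0, 0, -7/2, 26/5)
  row 3: subtract -3×row1 = (0, 0, 5/2, -24/5)
step 3: normalize row 2 (÷-7/2) = (0, 0, 1, -52/35)
  row 0: subtract 1/2×row2 = (1, 0, 0, -2/35)
  row 1: subtract 3/2×row2 = (0, 1, 0, 92/35)
  row 3: subtract 5/2×row2 = (0, 0, 0, -38/35)
step 4: normalize row 3 (÷-38/35) = (0, 0, 0, 1)
  row 0: subtract -2/35×row3 = (1, 0, 0, 0)
  row 1: subtract 92/35×row3 = (0, 1, 0, 0)
  row 2: subtract -52/35×row3 = (0, 0, 1, 0)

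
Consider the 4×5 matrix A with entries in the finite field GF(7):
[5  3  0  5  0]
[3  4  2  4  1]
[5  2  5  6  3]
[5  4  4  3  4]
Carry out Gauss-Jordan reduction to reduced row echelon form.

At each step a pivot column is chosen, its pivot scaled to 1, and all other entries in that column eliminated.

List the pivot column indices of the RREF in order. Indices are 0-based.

step 1: normalize row 0 (÷5) = (1, 2, 0, 1, 0)
  row 1: subtract 3×row0 = (0, 5, 2, 1, 1)
  row 2: subtract 5×row0 = (0, 6, 5, 1, 3)
  row 3: subtract 5×row0 = (0, 1, 4, 5, 4)
step 2: normalize row 1 (÷5) = (0, 1, 6, 3, 3)
  row 0: subtract 2×row1 = (1, 0, 2, 2, 1)
  row 2: subtract 6×row1 = (0, 0, 4, 4, 6)
  row 3: subtract 1×row1 = (0, 0, 5, 2, 1)
step 3: normalize row 2 (÷4) = (0, 0, 1, 1, 5)
  row 0: subtract 2×row2 = (1, 0, 0, 0, 5)
  row 1: subtract 6×row2 = (0, 1, 0, 4, 1)
  row 3: subtract 5×row2 = (0, 0, 0, 4, 4)
step 4: normalize row 3 (÷4) = (0, 0, 0, 1, 1)
  row 1: subtract 4×row3 = (0, 1, 0, 0, 4)
  row 2: subtract 1×row3 = (0, 0, 1, 0, 4)

pivot columns: 0, 1, 2, 3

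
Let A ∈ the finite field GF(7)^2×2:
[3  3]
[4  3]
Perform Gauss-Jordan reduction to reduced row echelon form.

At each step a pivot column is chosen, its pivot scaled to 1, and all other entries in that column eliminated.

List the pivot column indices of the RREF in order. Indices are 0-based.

step 1: normalize row 0 (÷3) = (1, 1)
  row 1: subtract 4×row0 = (0, 6)
step 2: normalize row 1 (÷6) = (0, 1)
  row 0: subtract 1×row1 = (1, 0)

pivot columns: 0, 1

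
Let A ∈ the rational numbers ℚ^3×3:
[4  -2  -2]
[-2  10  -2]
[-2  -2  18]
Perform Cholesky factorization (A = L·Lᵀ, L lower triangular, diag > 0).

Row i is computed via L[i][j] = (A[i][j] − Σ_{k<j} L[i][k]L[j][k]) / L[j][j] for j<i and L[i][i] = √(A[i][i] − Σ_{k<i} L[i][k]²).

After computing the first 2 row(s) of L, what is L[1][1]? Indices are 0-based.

L[1][1] = 3

Step 1: L[0][0] = √(4) = 2.
  L[1][0] = (-2) / L[0][0] = -1.
Step 2: L[1][1] = √(9) = 3.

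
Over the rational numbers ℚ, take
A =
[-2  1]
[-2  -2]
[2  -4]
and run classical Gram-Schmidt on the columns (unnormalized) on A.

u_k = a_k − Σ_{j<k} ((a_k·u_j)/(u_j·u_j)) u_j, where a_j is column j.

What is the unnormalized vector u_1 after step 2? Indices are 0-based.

u_1 = (0, -3, -3)

Step 1: u_0 = a_0 = (-2, -2, 2).
Step 2: u_1 = a_1 − (-1/2)·u_0 = (0, -3, -3).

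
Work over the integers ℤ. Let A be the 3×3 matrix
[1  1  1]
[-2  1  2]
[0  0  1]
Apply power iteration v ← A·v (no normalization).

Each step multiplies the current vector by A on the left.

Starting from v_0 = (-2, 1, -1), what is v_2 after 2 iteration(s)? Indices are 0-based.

v_2 = (0, 5, -1)

v_0 = (-2, 1, -1).
v_1 = A·v_0 = (-2, 3, -1).
v_2 = A·v_1 = (0, 5, -1).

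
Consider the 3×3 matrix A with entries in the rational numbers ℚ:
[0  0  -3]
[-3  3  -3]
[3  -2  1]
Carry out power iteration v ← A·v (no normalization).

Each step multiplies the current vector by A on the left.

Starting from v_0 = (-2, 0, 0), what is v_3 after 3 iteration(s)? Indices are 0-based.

v_0 = (-2, 0, 0).
v_1 = A·v_0 = (0, 6, -6).
v_2 = A·v_1 = (18, 36, -18).
v_3 = A·v_2 = (54, 108, -36).

v_3 = (54, 108, -36)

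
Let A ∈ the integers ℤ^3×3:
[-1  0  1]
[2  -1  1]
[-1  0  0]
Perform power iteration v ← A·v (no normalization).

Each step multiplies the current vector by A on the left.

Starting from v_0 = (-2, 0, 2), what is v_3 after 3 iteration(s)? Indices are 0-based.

v_0 = (-2, 0, 2).
v_1 = A·v_0 = (4, -2, 2).
v_2 = A·v_1 = (-2, 12, -4).
v_3 = A·v_2 = (-2, -20, 2).

v_3 = (-2, -20, 2)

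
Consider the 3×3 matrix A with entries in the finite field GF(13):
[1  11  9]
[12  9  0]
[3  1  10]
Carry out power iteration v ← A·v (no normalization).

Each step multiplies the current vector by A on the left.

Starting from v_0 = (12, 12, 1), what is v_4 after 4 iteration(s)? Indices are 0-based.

v_4 = (6, 2, 0)

v_0 = (12, 12, 1).
v_1 = A·v_0 = (10, 5, 6).
v_2 = A·v_1 = (2, 9, 4).
v_3 = A·v_2 = (7, 1, 3).
v_4 = A·v_3 = (6, 2, 0).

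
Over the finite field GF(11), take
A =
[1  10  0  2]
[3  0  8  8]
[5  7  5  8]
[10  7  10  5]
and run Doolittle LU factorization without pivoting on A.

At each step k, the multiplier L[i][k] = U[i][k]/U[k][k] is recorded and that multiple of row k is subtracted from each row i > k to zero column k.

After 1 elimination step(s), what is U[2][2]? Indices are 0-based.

k=0: U[0][0]=1
  eliminate (1,0): mult=3, new row 1: (0, 3, 8, 2); set L[1][0]=3
  eliminate (2,0): mult=5, new row 2: (0, 1, 5, 9); set L[2][0]=5
  eliminate (3,0): mult=10, new row 3: (0, 6, 10, 7); set L[3][0]=10

U[2][2] = 5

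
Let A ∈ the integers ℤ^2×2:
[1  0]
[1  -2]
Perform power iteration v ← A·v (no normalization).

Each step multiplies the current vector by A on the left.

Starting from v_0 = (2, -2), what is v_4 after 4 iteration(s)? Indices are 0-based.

v_4 = (2, -42)

v_0 = (2, -2).
v_1 = A·v_0 = (2, 6).
v_2 = A·v_1 = (2, -10).
v_3 = A·v_2 = (2, 22).
v_4 = A·v_3 = (2, -42).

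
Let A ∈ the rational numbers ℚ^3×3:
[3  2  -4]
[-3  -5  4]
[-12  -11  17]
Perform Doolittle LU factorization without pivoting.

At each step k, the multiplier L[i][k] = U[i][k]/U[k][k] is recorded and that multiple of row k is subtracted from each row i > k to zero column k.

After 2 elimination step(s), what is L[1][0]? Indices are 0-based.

[col 0] pivot 3
  R1 -= -1*R0 → (0, -3, 0)  (L[1][0] := -1)
  R2 -= -4*R0 → (0, -3, 1)  (L[2][0] := -4)
[col 1] pivot -3
  R2 -= 1*R1 → (0, 0, 1)  (L[2][1] := 1)

L[1][0] = -1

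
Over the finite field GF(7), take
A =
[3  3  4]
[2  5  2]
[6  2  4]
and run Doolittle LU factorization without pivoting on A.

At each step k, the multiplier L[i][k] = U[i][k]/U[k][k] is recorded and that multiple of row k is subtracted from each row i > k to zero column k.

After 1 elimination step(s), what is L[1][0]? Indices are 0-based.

k=0: U[0][0]=3
  eliminate (1,0): mult=3, new row 1: (0, 3, 4); set L[1][0]=3
  eliminate (2,0): mult=2, new row 2: (0, 3, 3); set L[2][0]=2

L[1][0] = 3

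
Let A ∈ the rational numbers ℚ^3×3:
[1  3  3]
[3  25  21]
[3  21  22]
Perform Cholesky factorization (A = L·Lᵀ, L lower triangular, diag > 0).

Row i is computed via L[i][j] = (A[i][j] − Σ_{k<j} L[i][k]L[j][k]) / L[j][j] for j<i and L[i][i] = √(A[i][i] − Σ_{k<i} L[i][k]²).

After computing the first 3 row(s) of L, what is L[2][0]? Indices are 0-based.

L[2][0] = 3

Step 1: L[0][0] = √(1) = 1.
  L[1][0] = (3) / L[0][0] = 3.
Step 2: L[1][1] = √(16) = 4.
  L[2][0] = (3) / L[0][0] = 3.
  L[2][1] = (12) / L[1][1] = 3.
Step 3: L[2][2] = √(4) = 2.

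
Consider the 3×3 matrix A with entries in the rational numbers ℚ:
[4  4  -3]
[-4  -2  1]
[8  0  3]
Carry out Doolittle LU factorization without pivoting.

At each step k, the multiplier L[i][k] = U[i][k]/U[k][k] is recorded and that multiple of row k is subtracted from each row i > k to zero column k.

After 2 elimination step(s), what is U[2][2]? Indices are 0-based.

U[2][2] = 1

[col 0] pivot 4
  R1 -= -1*R0 → (0, 2, -2)  (L[1][0] := -1)
  R2 -= 2*R0 → (0, -8, 9)  (L[2][0] := 2)
[col 1] pivot 2
  R2 -= -4*R1 → (0, 0, 1)  (L[2][1] := -4)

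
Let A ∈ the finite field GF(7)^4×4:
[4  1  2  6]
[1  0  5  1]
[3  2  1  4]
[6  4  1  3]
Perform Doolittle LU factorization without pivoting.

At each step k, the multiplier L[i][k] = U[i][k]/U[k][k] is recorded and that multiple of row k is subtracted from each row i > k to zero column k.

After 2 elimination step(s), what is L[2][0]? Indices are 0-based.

[col 0] pivot 4
  R1 -= 2*R0 → (0, 5, 1, 3)  (L[1][0] := 2)
  R2 -= 6*R0 → (0, 3, 3, 3)  (L[2][0] := 6)
  R3 -= 5*R0 → (0, 6, 5, 1)  (L[3][0] := 5)
[col 1] pivot 5
  R2 -= 2*R1 → (0, 0, 1, 4)  (L[2][1] := 2)
  R3 -= 4*R1 → (0, 0, 1, 3)  (L[3][1] := 4)

L[2][0] = 6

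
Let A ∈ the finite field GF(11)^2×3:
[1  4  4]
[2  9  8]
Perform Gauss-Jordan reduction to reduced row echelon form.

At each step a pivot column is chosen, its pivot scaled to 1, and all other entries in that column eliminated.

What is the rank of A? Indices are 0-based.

[1] R0 /= 1  ⇒  (1, 4, 4)
     R1 -= 2·R0  ⇒  (0, 1, 0)
[2] R1 /= 1  ⇒  (0, 1, 0)
     R0 -= 4·R1  ⇒  (1, 0, 4)

rank = 2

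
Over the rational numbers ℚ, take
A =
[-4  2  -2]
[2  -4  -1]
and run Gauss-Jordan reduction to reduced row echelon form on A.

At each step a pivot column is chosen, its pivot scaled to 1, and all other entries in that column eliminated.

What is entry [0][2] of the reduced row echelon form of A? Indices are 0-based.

M[0][2] = 5/6

step 1: normalize row 0 (÷-4) = (1, -1/2, 1/2)
  row 1: subtract 2×row0 = (0, -3, -2)
step 2: normalize row 1 (÷-3) = (0, 1, 2/3)
  row 0: subtract -1/2×row1 = (1, 0, 5/6)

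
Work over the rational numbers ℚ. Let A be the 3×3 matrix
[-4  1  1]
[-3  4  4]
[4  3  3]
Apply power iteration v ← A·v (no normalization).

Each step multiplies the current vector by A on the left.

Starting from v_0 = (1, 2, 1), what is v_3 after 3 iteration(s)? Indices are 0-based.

v_0 = (1, 2, 1).
v_1 = A·v_0 = (-1, 9, 13).
v_2 = A·v_1 = (26, 91, 62).
v_3 = A·v_2 = (49, 534, 563).

v_3 = (49, 534, 563)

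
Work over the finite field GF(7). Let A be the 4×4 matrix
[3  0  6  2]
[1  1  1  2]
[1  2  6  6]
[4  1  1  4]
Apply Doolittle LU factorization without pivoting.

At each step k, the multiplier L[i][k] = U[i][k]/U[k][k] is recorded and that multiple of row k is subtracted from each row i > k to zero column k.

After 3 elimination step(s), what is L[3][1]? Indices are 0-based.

Step 1: pivot at (0,0) is 3.
  row1 ← row1 − (5)·row0  ⇒  L[1][0]=5, U row1=(0, 1, 6, 6)
  row2 ← row2 − (5)·row0  ⇒  L[2][0]=5, U row2=(0, 2, 4, 3)
  row3 ← row3 − (6)·row0  ⇒  L[3][0]=6, U row3=(0, 1, 0, 6)
Step 2: pivot at (1,1) is 1.
  row2 ← row2 − (2)·row1  ⇒  L[2][1]=2, U row2=(0, 0, 6, 5)
  row3 ← row3 − (1)·row1  ⇒  L[3][1]=1, U row3=(0, 0, 1, 0)
Step 3: pivot at (2,2) is 6.
  row3 ← row3 − (6)·row2  ⇒  L[3][2]=6, U row3=(0, 0, 0, 5)

L[3][1] = 1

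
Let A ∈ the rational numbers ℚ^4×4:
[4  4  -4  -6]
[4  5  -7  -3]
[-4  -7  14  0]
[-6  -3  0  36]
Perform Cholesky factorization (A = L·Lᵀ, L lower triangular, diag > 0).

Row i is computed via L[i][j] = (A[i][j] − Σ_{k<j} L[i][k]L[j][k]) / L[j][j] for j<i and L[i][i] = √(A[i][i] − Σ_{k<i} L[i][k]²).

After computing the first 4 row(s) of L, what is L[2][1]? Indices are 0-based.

Step 1: L[0][0] = √(4) = 2.
  L[1][0] = (4) / L[0][0] = 2.
Step 2: L[1][1] = √(1) = 1.
  L[2][0] = (-4) / L[0][0] = -2.
  L[2][1] = (-3) / L[1][1] = -3.
Step 3: L[2][2] = √(1) = 1.
  L[3][0] = (-6) / L[0][0] = -3.
  L[3][1] = (3) / L[1][1] = 3.
  L[3][2] = (3) / L[2][2] = 3.
Step 4: L[3][3] = √(9) = 3.

L[2][1] = -3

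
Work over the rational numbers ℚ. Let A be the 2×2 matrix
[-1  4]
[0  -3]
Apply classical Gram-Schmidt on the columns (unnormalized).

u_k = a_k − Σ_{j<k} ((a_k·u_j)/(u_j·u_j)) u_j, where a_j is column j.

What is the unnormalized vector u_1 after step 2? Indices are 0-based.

Step 1: u_0 = a_0 = (-1, 0).
Step 2: u_1 = a_1 − (-4)·u_0 = (0, -3).

u_1 = (0, -3)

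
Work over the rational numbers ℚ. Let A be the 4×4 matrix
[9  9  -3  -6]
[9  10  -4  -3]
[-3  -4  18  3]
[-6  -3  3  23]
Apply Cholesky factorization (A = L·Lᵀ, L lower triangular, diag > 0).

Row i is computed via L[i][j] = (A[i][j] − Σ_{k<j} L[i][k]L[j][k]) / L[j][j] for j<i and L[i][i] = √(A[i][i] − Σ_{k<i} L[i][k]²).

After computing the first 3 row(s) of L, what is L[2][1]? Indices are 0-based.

L[2][1] = -1

Step 1: L[0][0] = √(9) = 3.
  L[1][0] = (9) / L[0][0] = 3.
Step 2: L[1][1] = √(1) = 1.
  L[2][0] = (-3) / L[0][0] = -1.
  L[2][1] = (-1) / L[1][1] = -1.
Step 3: L[2][2] = √(16) = 4.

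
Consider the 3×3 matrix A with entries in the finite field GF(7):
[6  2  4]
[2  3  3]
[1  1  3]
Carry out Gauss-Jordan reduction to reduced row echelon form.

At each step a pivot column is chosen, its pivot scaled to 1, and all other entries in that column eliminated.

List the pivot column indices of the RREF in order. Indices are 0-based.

step 1: normalize row 0 (÷6) = (1, 5, 3)
  row 1: subtract 2×row0 = (0, 0, 4)
  row 2: subtract 1×row0 = (0, 3, 0)
step 2: exchange rows 1,2
step 2: normalize row 1 (÷3) = (0, 1, 0)
  row 0: subtract 5×row1 = (1, 0, 3)
step 3: normalize row 2 (÷4) = (0, 0, 1)
  row 0: subtract 3×row2 = (1, 0, 0)

pivot columns: 0, 1, 2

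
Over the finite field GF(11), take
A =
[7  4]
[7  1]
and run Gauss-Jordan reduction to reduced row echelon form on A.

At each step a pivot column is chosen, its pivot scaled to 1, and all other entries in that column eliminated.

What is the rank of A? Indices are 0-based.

step 1: normalize row 0 (÷7) = (1, 10)
  row 1: subtract 7×row0 = (0, 8)
step 2: normalize row 1 (÷8) = (0, 1)
  row 0: subtract 10×row1 = (1, 0)

rank = 2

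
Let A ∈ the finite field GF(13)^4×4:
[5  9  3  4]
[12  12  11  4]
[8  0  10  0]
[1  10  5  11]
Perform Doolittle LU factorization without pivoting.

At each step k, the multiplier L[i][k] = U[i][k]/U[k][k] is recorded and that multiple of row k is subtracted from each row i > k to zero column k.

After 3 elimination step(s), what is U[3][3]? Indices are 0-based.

k=0: U[0][0]=5
  eliminate (1,0): mult=5, new row 1: (0, 6, 9, 10); set L[1][0]=5
  eliminate (2,0): mult=12, new row 2: (0, 9, 0, 4); set L[2][0]=12
  eliminate (3,0): mult=8, new row 3: (0, 3, 7, 5); set L[3][0]=8
k=1: U[1][1]=6
  eliminate (2,1): mult=8, new row 2: (0, 0, 6, 2); set L[2][1]=8
  eliminate (3,1): mult=7, new row 3: (0, 0, 9, 0); set L[3][1]=7
k=2: U[2][2]=6
  eliminate (3,2): mult=8, new row 3: (0, 0, 0, 10); set L[3][2]=8

U[3][3] = 10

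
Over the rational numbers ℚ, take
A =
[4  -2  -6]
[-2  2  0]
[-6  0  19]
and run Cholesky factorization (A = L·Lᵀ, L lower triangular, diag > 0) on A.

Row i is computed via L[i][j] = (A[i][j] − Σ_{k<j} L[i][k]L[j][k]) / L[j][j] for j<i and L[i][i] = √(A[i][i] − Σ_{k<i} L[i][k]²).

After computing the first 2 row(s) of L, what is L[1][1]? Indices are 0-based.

L[1][1] = 1

Step 1: L[0][0] = √(4) = 2.
  L[1][0] = (-2) / L[0][0] = -1.
Step 2: L[1][1] = √(1) = 1.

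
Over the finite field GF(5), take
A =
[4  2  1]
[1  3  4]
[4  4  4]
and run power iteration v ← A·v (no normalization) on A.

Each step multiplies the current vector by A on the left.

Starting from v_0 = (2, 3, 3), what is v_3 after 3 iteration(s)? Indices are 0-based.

v_0 = (2, 3, 3).
v_1 = A·v_0 = (2, 3, 2).
v_2 = A·v_1 = (1, 4, 3).
v_3 = A·v_2 = (0, 0, 2).

v_3 = (0, 0, 2)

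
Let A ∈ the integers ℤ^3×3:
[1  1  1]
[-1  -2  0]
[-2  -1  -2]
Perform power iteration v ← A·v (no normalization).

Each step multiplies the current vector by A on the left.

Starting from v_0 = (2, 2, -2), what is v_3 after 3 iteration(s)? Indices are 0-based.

v_3 = (10, -14, -10)

v_0 = (2, 2, -2).
v_1 = A·v_0 = (2, -6, -2).
v_2 = A·v_1 = (-6, 10, 6).
v_3 = A·v_2 = (10, -14, -10).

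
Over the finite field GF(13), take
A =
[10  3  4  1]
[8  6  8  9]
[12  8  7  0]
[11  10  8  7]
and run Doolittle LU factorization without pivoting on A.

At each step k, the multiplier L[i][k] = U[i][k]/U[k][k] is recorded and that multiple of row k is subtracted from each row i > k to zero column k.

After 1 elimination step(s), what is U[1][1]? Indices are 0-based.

[col 0] pivot 10
  R1 -= 6*R0 → (0, 1, 10, 3)  (L[1][0] := 6)
  R2 -= 9*R0 → (0, 7, 10, 4)  (L[2][0] := 9)
  R3 -= 5*R0 → (0, 8, 1, 2)  (L[3][0] := 5)

U[1][1] = 1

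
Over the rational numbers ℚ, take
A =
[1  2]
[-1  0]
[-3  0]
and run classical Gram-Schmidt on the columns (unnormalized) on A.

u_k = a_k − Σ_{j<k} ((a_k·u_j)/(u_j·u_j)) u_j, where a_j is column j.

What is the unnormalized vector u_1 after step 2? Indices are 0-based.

u_1 = (20/11, 2/11, 6/11)

Step 1: u_0 = a_0 = (1, -1, -3).
Step 2: u_1 = a_1 − (2/11)·u_0 = (20/11, 2/11, 6/11).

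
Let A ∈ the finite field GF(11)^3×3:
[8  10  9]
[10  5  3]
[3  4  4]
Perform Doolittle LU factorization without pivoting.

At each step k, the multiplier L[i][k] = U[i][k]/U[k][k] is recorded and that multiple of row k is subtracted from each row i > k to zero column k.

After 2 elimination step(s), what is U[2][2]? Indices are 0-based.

k=0: U[0][0]=8
  eliminate (1,0): mult=4, new row 1: (0, 9, 0); set L[1][0]=4
  eliminate (2,0): mult=10, new row 2: (0, 3, 2); set L[2][0]=10
k=1: U[1][1]=9
  eliminate (2,1): mult=4, new row 2: (0, 0, 2); set L[2][1]=4

U[2][2] = 2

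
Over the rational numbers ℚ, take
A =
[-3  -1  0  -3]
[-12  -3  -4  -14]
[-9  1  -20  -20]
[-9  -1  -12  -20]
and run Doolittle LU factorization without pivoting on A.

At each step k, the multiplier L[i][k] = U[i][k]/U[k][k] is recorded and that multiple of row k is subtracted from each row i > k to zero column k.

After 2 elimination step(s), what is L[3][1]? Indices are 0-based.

Step 1: pivot at (0,0) is -3.
  row1 ← row1 − (4)·row0  ⇒  L[1][0]=4, U row1=(0, 1, -4, -2)
  row2 ← row2 − (3)·row0  ⇒  L[2][0]=3, U row2=(0, 4, -20, -11)
  row3 ← row3 − (3)·row0  ⇒  L[3][0]=3, U row3=(0, 2, -12, -11)
Step 2: pivot at (1,1) is 1.
  row2 ← row2 − (4)·row1  ⇒  L[2][1]=4, U row2=(0, 0, -4, -3)
  row3 ← row3 − (2)·row1  ⇒  L[3][1]=2, U row3=(0, 0, -4, -7)

L[3][1] = 2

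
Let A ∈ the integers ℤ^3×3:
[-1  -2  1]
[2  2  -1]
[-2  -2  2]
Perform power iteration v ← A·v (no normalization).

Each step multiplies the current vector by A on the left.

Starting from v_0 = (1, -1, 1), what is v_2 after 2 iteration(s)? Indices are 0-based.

v_2 = (2, 0, 2)

v_0 = (1, -1, 1).
v_1 = A·v_0 = (2, -1, 2).
v_2 = A·v_1 = (2, 0, 2).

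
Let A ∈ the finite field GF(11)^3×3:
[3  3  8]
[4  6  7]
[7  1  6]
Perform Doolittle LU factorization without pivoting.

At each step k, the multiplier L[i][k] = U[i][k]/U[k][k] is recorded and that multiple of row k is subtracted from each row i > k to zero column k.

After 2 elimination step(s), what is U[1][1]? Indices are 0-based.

U[1][1] = 2

k=0: U[0][0]=3
  eliminate (1,0): mult=5, new row 1: (0, 2, 0); set L[1][0]=5
  eliminate (2,0): mult=6, new row 2: (0, 5, 2); set L[2][0]=6
k=1: U[1][1]=2
  eliminate (2,1): mult=8, new row 2: (0, 0, 2); set L[2][1]=8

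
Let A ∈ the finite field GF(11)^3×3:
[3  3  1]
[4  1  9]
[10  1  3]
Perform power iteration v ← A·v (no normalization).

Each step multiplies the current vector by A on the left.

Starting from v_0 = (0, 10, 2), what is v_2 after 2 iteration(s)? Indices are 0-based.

v_0 = (0, 10, 2).
v_1 = A·v_0 = (10, 6, 5).
v_2 = A·v_1 = (9, 3, 0).

v_2 = (9, 3, 0)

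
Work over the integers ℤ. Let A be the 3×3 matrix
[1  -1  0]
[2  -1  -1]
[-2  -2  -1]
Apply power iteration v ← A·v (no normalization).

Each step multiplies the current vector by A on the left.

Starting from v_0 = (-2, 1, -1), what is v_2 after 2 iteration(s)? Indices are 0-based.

v_2 = (1, -5, 11)

v_0 = (-2, 1, -1).
v_1 = A·v_0 = (-3, -4, 3).
v_2 = A·v_1 = (1, -5, 11).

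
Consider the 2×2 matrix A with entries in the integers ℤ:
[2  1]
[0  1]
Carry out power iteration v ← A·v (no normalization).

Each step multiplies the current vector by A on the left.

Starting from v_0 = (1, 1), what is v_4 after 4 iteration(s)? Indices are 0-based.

v_0 = (1, 1).
v_1 = A·v_0 = (3, 1).
v_2 = A·v_1 = (7, 1).
v_3 = A·v_2 = (15, 1).
v_4 = A·v_3 = (31, 1).

v_4 = (31, 1)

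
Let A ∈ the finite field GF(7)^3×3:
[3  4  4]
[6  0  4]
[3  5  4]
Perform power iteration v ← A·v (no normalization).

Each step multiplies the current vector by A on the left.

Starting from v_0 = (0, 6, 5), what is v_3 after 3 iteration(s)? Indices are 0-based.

v_3 = (4, 0, 6)

v_0 = (0, 6, 5).
v_1 = A·v_0 = (2, 6, 1).
v_2 = A·v_1 = (6, 2, 5).
v_3 = A·v_2 = (4, 0, 6).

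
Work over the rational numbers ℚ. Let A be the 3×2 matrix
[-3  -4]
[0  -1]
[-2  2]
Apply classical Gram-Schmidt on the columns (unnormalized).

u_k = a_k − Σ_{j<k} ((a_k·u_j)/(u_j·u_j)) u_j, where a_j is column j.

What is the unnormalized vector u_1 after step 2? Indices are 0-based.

Step 1: u_0 = a_0 = (-3, 0, -2).
Step 2: u_1 = a_1 − (8/13)·u_0 = (-28/13, -1, 42/13).

u_1 = (-28/13, -1, 42/13)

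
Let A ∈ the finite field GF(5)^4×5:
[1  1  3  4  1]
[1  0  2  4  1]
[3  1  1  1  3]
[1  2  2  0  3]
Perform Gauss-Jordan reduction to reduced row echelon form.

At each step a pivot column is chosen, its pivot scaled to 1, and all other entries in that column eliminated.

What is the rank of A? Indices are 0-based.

rank = 4

step 1: normalize row 0 (÷1) = (1, 1, 3, 4, 1)
  row 1: subtract 1×row0 = (0, 4, 4, 0, 0)
  row 2: subtract 3×row0 = (0, 3, 2, 4, 0)
  row 3: subtract 1×row0 = (0, 1, 4, 1, 2)
step 2: normalize row 1 (÷4) = (0, 1, 1, 0, 0)
  row 0: subtract 1×row1 = (1, 0, 2, 4, 1)
  row 2: subtract 3×row1 = (0, 0, 4, 4, 0)
  row 3: subtract 1×row1 = (0, 0, 3, 1, 2)
step 3: normalize row 2 (÷4) = (0, 0, 1, 1, 0)
  row 0: subtract 2×row2 = (1, 0, 0, 2, 1)
  row 1: subtract 1×row2 = (0, 1, 0, 4, 0)
  row 3: subtract 3×row2 = (0, 0, 0, 3, 2)
step 4: normalize row 3 (÷3) = (0, 0, 0, 1, 4)
  row 0: subtract 2×row3 = (1, 0, 0, 0, 3)
  row 1: subtract 4×row3 = (0, 1, 0, 0, 4)
  row 2: subtract 1×row3 = (0, 0, 1, 0, 1)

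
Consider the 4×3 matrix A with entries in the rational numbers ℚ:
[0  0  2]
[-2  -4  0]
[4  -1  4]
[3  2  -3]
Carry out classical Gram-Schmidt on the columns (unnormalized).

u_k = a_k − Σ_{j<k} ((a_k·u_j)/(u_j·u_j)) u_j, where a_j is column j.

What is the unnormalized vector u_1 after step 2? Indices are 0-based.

Step 1: u_0 = a_0 = (0, -2, 4, 3).
Step 2: u_1 = a_1 − (10/29)·u_0 = (0, -96/29, -69/29, 28/29).

u_1 = (0, -96/29, -69/29, 28/29)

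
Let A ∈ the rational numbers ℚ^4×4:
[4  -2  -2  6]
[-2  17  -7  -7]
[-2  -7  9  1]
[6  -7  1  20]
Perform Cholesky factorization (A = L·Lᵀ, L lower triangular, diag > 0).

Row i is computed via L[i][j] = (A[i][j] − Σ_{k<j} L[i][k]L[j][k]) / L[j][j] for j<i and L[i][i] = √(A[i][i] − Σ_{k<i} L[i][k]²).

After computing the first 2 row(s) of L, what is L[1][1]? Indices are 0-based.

Step 1: L[0][0] = √(4) = 2.
  L[1][0] = (-2) / L[0][0] = -1.
Step 2: L[1][1] = √(16) = 4.

L[1][1] = 4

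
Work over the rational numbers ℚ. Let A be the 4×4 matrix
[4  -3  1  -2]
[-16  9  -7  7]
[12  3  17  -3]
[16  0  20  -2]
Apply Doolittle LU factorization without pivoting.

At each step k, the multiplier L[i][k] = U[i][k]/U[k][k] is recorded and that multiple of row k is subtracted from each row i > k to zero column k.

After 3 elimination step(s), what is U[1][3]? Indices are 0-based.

U[1][3] = -1

Step 1: pivot at (0,0) is 4.
  row1 ← row1 − (-4)·row0  ⇒  L[1][0]=-4, U row1=(0, -3, -3, -1)
  row2 ← row2 − (3)·row0  ⇒  L[2][0]=3, U row2=(0, 12, 14, 3)
  row3 ← row3 − (4)·row0  ⇒  L[3][0]=4, U row3=(0, 12, 16, 6)
Step 2: pivot at (1,1) is -3.
  row2 ← row2 − (-4)·row1  ⇒  L[2][1]=-4, U row2=(0, 0, 2, -1)
  row3 ← row3 − (-4)·row1  ⇒  L[3][1]=-4, U row3=(0, 0, 4, 2)
Step 3: pivot at (2,2) is 2.
  row3 ← row3 − (2)·row2  ⇒  L[3][2]=2, U row3=(0, 0, 0, 4)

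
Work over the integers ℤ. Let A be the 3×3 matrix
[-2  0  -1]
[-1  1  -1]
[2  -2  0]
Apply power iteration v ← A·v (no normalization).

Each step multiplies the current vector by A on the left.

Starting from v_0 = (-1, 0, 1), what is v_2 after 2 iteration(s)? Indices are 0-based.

v_0 = (-1, 0, 1).
v_1 = A·v_0 = (1, 0, -2).
v_2 = A·v_1 = (0, 1, 2).

v_2 = (0, 1, 2)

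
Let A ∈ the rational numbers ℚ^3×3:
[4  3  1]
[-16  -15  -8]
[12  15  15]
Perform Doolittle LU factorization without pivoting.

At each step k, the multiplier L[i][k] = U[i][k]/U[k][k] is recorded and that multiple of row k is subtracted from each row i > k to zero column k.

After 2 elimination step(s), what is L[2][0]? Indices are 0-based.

k=0: U[0][0]=4
  eliminate (1,0): mult=-4, new row 1: (0, -3, -4); set L[1][0]=-4
  eliminate (2,0): mult=3, new row 2: (0, 6, 12); set L[2][0]=3
k=1: U[1][1]=-3
  eliminate (2,1): mult=-2, new row 2: (0, 0, 4); set L[2][1]=-2

L[2][0] = 3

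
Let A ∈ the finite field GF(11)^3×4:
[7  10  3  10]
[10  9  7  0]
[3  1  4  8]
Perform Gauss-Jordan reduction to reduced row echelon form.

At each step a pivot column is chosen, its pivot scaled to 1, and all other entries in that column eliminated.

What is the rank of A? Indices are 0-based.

pivot(0,0)=7: scale R0 → (1, 3, 2, 3)
  clear (1,0): R1 −= (10)R0 → (0, 1, 9, 3)
  clear (2,0): R2 −= (3)R0 → (0, 3, 9, 10)
pivot(1,1)=1: scale R1 → (0, 1, 9, 3)
  clear (0,1): R0 −= (3)R1 → (1, 0, 8, 5)
  clear (2,1): R2 −= (3)R1 → (0, 0, 4, 1)
pivot(2,2)=4: scale R2 → (0, 0, 1, 3)
  clear (0,2): R0 −= (8)R2 → (1, 0, 0, 3)
  clear (1,2): R1 −= (9)R2 → (0, 1, 0, 9)

rank = 3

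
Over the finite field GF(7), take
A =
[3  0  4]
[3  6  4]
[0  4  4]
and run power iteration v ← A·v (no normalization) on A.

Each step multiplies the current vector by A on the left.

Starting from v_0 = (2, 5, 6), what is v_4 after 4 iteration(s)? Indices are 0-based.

v_4 = (6, 4, 6)

v_0 = (2, 5, 6).
v_1 = A·v_0 = (2, 4, 2).
v_2 = A·v_1 = (0, 3, 3).
v_3 = A·v_2 = (5, 2, 3).
v_4 = A·v_3 = (6, 4, 6).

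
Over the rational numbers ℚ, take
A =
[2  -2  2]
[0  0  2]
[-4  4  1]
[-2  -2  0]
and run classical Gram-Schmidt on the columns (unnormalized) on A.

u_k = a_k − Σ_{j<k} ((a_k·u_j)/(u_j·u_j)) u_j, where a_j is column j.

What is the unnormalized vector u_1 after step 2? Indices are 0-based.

u_1 = (-2/3, 0, 4/3, -10/3)

Step 1: u_0 = a_0 = (2, 0, -4, -2).
Step 2: u_1 = a_1 − (-2/3)·u_0 = (-2/3, 0, 4/3, -10/3).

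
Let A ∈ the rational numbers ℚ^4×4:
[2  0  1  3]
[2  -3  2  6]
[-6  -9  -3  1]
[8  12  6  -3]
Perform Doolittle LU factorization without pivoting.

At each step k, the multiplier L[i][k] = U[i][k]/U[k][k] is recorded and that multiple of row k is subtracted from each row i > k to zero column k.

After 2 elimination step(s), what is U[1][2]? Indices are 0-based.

Step 1: pivot at (0,0) is 2.
  row1 ← row1 − (1)·row0  ⇒  L[1][0]=1, U row1=(0, -3, 1, 3)
  row2 ← row2 − (-3)·row0  ⇒  L[2][0]=-3, U row2=(0, -9, 0, 10)
  row3 ← row3 − (4)·row0  ⇒  L[3][0]=4, U row3=(0, 12, 2, -15)
Step 2: pivot at (1,1) is -3.
  row2 ← row2 − (3)·row1  ⇒  L[2][1]=3, U row2=(0, 0, -3, 1)
  row3 ← row3 − (-4)·row1  ⇒  L[3][1]=-4, U row3=(0, 0, 6, -3)

U[1][2] = 1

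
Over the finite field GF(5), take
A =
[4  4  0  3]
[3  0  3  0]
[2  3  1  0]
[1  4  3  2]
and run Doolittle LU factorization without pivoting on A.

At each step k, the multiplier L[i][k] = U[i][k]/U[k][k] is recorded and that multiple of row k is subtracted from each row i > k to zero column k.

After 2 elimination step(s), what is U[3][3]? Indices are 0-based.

[col 0] pivot 4
  R1 -= 2*R0 → (0, 2, 3, 4)  (L[1][0] := 2)
  R2 -= 3*R0 → (0, 1, 1, 1)  (L[2][0] := 3)
  R3 -= 4*R0 → (0, 3, 3, 0)  (L[3][0] := 4)
[col 1] pivot 2
  R2 -= 3*R1 → (0, 0, 2, 4)  (L[2][1] := 3)
  R3 -= 4*R1 → (0, 0, 1, 4)  (L[3][1] := 4)

U[3][3] = 4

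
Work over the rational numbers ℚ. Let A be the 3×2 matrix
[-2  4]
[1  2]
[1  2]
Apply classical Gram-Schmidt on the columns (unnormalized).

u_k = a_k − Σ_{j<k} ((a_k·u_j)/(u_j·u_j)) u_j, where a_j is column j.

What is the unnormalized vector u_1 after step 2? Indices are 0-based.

Step 1: u_0 = a_0 = (-2, 1, 1).
Step 2: u_1 = a_1 − (-2/3)·u_0 = (8/3, 8/3, 8/3).

u_1 = (8/3, 8/3, 8/3)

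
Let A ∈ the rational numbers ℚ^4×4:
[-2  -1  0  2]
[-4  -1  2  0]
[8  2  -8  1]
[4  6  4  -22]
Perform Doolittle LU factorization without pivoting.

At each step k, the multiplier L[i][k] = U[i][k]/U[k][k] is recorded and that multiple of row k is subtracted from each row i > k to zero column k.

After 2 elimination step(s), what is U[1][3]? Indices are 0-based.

U[1][3] = -4

Step 1: pivot at (0,0) is -2.
  row1 ← row1 − (2)·row0  ⇒  L[1][0]=2, U row1=(0, 1, 2, -4)
  row2 ← row2 − (-4)·row0  ⇒  L[2][0]=-4, U row2=(0, -2, -8, 9)
  row3 ← row3 − (-2)·row0  ⇒  L[3][0]=-2, U row3=(0, 4, 4, -18)
Step 2: pivot at (1,1) is 1.
  row2 ← row2 − (-2)·row1  ⇒  L[2][1]=-2, U row2=(0, 0, -4, 1)
  row3 ← row3 − (4)·row1  ⇒  L[3][1]=4, U row3=(0, 0, -4, -2)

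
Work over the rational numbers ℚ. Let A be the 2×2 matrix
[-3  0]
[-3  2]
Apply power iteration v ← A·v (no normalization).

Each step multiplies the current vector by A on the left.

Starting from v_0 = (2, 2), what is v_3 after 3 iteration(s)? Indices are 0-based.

v_3 = (-54, -26)

v_0 = (2, 2).
v_1 = A·v_0 = (-6, -2).
v_2 = A·v_1 = (18, 14).
v_3 = A·v_2 = (-54, -26).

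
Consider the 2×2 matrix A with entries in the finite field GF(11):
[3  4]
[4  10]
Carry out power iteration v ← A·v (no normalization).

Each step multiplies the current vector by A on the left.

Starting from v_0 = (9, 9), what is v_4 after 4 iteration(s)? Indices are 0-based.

v_4 = (7, 8)

v_0 = (9, 9).
v_1 = A·v_0 = (8, 5).
v_2 = A·v_1 = (0, 5).
v_3 = A·v_2 = (9, 6).
v_4 = A·v_3 = (7, 8).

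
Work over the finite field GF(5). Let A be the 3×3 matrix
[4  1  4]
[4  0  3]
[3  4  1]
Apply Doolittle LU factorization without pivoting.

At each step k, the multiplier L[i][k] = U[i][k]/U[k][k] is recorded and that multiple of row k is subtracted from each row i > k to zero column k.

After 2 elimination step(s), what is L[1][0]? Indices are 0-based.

k=0: U[0][0]=4
  eliminate (1,0): mult=1, new row 1: (0, 4, 4); set L[1][0]=1
  eliminate (2,0): mult=2, new row 2: (0, 2, 3); set L[2][0]=2
k=1: U[1][1]=4
  eliminate (2,1): mult=3, new row 2: (0, 0, 1); set L[2][1]=3

L[1][0] = 1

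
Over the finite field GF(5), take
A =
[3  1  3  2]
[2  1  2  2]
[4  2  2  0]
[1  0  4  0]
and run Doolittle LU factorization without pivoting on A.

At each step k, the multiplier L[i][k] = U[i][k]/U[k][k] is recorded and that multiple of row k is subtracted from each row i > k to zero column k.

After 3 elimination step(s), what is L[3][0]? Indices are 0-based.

L[3][0] = 2

Step 1: pivot at (0,0) is 3.
  row1 ← row1 − (4)·row0  ⇒  L[1][0]=4, U row1=(0, 2, 0, 4)
  row2 ← row2 − (3)·row0  ⇒  L[2][0]=3, U row2=(0, 4, 3, 4)
  row3 ← row3 − (2)·row0  ⇒  L[3][0]=2, U row3=(0, 3, 3, 1)
Step 2: pivot at (1,1) is 2.
  row2 ← row2 − (2)·row1  ⇒  L[2][1]=2, U row2=(0, 0, 3, 1)
  row3 ← row3 − (4)·row1  ⇒  L[3][1]=4, U row3=(0, 0, 3, 0)
Step 3: pivot at (2,2) is 3.
  row3 ← row3 − (1)·row2  ⇒  L[3][2]=1, U row3=(0, 0, 0, 4)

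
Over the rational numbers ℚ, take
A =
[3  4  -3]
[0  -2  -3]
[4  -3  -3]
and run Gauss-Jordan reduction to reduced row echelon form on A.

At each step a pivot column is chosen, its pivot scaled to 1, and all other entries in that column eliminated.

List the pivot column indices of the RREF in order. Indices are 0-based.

step 1: normalize row 0 (÷3) = (1, 4/3, -1)
  row 2: subtract 4×row0 = (0, -25/3, 1)
step 2: normalize row 1 (÷-2) = (0, 1, 3/2)
  row 0: subtract 4/3×row1 = (1, 0, -3)
  row 2: subtract -25/3×row1 = (0, 0, 27/2)
step 3: normalize row 2 (÷27/2) = (0, 0, 1)
  row 0: subtract -3×row2 = (1, 0, 0)
  row 1: subtract 3/2×row2 = (0, 1, 0)

pivot columns: 0, 1, 2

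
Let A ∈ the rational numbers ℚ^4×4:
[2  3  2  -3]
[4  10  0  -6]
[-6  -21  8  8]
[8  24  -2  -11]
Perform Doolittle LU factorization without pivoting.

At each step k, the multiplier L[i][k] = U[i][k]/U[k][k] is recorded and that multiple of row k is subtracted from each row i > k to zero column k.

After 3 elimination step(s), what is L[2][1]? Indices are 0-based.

L[2][1] = -3

Step 1: pivot at (0,0) is 2.
  row1 ← row1 − (2)·row0  ⇒  L[1][0]=2, U row1=(0, 4, -4, 0)
  row2 ← row2 − (-3)·row0  ⇒  L[2][0]=-3, U row2=(0, -12, 14, -1)
  row3 ← row3 − (4)·row0  ⇒  L[3][0]=4, U row3=(0, 12, -10, 1)
Step 2: pivot at (1,1) is 4.
  row2 ← row2 − (-3)·row1  ⇒  L[2][1]=-3, U row2=(0, 0, 2, -1)
  row3 ← row3 − (3)·row1  ⇒  L[3][1]=3, U row3=(0, 0, 2, 1)
Step 3: pivot at (2,2) is 2.
  row3 ← row3 − (1)·row2  ⇒  L[3][2]=1, U row3=(0, 0, 0, 2)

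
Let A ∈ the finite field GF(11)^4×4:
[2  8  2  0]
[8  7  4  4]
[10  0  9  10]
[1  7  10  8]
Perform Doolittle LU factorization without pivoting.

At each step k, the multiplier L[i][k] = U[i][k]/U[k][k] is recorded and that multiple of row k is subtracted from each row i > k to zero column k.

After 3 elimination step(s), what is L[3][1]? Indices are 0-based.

L[3][1] = 10

Step 1: pivot at (0,0) is 2.
  row1 ← row1 − (4)·row0  ⇒  L[1][0]=4, U row1=(0, 8, 7, 4)
  row2 ← row2 − (5)·row0  ⇒  L[2][0]=5, U row2=(0, 4, 10, 10)
  row3 ← row3 − (6)·row0  ⇒  L[3][0]=6, U row3=(0, 3, 9, 8)
Step 2: pivot at (1,1) is 8.
  row2 ← row2 − (6)·row1  ⇒  L[2][1]=6, U row2=(0, 0, 1, 8)
  row3 ← row3 − (10)·row1  ⇒  L[3][1]=10, U row3=(0, 0, 5, 1)
Step 3: pivot at (2,2) is 1.
  row3 ← row3 − (5)·row2  ⇒  L[3][2]=5, U row3=(0, 0, 0, 5)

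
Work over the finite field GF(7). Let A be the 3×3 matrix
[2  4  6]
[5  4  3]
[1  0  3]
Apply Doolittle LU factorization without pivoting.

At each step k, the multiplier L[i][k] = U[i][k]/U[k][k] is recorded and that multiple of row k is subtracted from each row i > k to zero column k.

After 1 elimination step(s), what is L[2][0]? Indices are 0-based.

L[2][0] = 4

k=0: U[0][0]=2
  eliminate (1,0): mult=6, new row 1: (0, 1, 2); set L[1][0]=6
  eliminate (2,0): mult=4, new row 2: (0, 5, 0); set L[2][0]=4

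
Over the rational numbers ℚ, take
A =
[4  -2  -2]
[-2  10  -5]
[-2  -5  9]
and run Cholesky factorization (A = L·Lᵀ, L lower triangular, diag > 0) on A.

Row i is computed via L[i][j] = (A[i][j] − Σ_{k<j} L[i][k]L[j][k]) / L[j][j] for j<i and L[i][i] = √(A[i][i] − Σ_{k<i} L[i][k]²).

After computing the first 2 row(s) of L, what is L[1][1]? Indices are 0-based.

L[1][1] = 3

Step 1: L[0][0] = √(4) = 2.
  L[1][0] = (-2) / L[0][0] = -1.
Step 2: L[1][1] = √(9) = 3.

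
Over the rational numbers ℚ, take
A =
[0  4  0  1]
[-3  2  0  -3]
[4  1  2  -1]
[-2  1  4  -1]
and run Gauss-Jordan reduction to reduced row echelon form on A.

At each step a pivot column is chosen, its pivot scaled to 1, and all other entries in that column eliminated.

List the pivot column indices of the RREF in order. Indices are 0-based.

step 1: exchange rows 0,1
step 1: normalize row 0 (÷-3) = (1, -2/3, 0, 1)
  row 2: subtract 4×row0 = (0, 11/3, 2, -5)
  row 3: subtract -2×row0 = (0, -1/3, 4, 1)
step 2: normalize row 1 (÷4) = (0, 1, 0, 1/4)
  row 0: subtract -2/3×row1 = (1, 0, 0, 7/6)
  row 2: subtract 11/3×row1 = (0, 0, 2, -71/12)
  row 3: subtract -1/3×row1 = (0, 0, 4, 13/12)
step 3: normalize row 2 (÷2) = (0, 0, 1, -71/24)
  row 3: subtract 4×row2 = (0, 0, 0, 155/12)
step 4: normalize row 3 (÷155/12) = (0, 0, 0, 1)
  row 0: subtract 7/6×row3 = (1, 0, 0, 0)
  row 1: subtract 1/4×row3 = (0, 1, 0, 0)
  row 2: subtract -71/24×row3 = (0, 0, 1, 0)

pivot columns: 0, 1, 2, 3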